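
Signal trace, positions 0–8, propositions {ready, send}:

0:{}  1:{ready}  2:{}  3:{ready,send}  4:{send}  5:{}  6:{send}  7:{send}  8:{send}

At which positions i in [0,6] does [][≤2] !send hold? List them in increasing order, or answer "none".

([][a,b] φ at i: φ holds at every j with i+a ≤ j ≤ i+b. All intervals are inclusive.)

0

Evaluate at each i in [0,6]:
  i=0: ✓ (all of [0,2])
  i=1: ✗ (fails at j=3)
  i=2: ✗ (fails at j=3)
  i=3: ✗ (fails at j=3)
  i=4: ✗ (fails at j=4)
  i=5: ✗ (fails at j=6)
  i=6: ✗ (fails at j=6)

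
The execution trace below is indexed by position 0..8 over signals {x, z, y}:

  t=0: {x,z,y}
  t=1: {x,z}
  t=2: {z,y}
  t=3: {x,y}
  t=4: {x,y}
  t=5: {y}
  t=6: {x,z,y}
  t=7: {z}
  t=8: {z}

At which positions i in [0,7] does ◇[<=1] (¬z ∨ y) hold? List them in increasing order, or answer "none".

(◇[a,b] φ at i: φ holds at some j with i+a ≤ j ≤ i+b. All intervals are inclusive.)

0, 1, 2, 3, 4, 5, 6

Evaluate at each i in [0,7]:
  i=0: ✓ (witness j=0)
  i=1: ✓ (witness j=2)
  i=2: ✓ (witness j=2)
  i=3: ✓ (witness j=3)
  i=4: ✓ (witness j=4)
  i=5: ✓ (witness j=5)
  i=6: ✓ (witness j=6)
  i=7: ✗ (none in [7,8])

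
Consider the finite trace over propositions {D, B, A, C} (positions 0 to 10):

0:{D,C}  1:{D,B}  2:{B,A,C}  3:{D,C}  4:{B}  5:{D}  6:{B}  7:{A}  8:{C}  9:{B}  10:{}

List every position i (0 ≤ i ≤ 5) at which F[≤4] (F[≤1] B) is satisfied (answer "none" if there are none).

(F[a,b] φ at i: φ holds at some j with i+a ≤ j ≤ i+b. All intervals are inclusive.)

0, 1, 2, 3, 4, 5

Evaluate at each i in [0,5]:
  i=0: ✓ (witness j=0)
  i=1: ✓ (witness j=1)
  i=2: ✓ (witness j=2)
  i=3: ✓ (witness j=3)
  i=4: ✓ (witness j=4)
  i=5: ✓ (witness j=5)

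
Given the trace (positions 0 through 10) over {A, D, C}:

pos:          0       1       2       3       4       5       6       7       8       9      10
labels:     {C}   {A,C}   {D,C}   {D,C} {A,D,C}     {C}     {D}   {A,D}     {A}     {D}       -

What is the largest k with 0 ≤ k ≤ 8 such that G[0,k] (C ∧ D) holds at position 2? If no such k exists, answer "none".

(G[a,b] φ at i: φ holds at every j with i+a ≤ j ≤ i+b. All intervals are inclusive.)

2

(C ∧ D) must hold from j=2 onward; find where it first fails.
  j=2: holds
  j=3: holds
  j=4: holds
  j=5: fails
Holds on [2,4], so largest k = 2.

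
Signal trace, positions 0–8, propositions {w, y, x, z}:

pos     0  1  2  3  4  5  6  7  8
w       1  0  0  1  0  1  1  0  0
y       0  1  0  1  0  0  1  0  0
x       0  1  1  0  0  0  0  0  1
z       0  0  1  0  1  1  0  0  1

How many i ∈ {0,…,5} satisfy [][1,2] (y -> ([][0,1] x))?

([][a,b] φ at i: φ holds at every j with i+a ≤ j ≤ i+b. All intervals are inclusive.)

2

Evaluate at each i in [0,5]:
  i=0: ✓ (all of [1,2])
  i=1: ✗ (fails at j=3)
  i=2: ✗ (fails at j=3)
  i=3: ✓ (all of [4,5])
  i=4: ✗ (fails at j=6)
  i=5: ✗ (fails at j=6)
Positions where it holds: {0, 3} → 2.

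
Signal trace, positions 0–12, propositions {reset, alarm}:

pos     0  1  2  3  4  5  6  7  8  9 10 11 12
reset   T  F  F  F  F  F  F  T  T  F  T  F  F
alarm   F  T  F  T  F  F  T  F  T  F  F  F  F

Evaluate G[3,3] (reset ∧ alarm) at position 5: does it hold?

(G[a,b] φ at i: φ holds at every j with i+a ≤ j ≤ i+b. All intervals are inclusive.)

True

Check (reset ∧ alarm) at every j in [8,8]:
  j=8: true
All positions satisfy it → formula holds.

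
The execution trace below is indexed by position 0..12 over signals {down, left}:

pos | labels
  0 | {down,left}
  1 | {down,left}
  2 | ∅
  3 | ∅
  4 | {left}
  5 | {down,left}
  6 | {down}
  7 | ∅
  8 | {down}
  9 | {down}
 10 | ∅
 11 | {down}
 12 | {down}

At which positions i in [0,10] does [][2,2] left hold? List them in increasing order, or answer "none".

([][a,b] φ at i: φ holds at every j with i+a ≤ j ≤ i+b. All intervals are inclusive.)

Evaluate at each i in [0,10]:
  i=0: ✗ (fails at j=2)
  i=1: ✗ (fails at j=3)
  i=2: ✓ (all of [4,4])
  i=3: ✓ (all of [5,5])
  i=4: ✗ (fails at j=6)
  i=5: ✗ (fails at j=7)
  i=6: ✗ (fails at j=8)
  i=7: ✗ (fails at j=9)
  i=8: ✗ (fails at j=10)
  i=9: ✗ (fails at j=11)
  i=10: ✗ (fails at j=12)

2, 3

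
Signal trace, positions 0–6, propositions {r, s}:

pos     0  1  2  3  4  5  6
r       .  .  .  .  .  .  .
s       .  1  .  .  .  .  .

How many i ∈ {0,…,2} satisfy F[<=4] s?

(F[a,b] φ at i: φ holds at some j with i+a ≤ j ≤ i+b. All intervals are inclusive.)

2

Evaluate at each i in [0,2]:
  i=0: ✓ (witness j=1)
  i=1: ✓ (witness j=1)
  i=2: ✗ (none in [2,6])
Positions where it holds: {0, 1} → 2.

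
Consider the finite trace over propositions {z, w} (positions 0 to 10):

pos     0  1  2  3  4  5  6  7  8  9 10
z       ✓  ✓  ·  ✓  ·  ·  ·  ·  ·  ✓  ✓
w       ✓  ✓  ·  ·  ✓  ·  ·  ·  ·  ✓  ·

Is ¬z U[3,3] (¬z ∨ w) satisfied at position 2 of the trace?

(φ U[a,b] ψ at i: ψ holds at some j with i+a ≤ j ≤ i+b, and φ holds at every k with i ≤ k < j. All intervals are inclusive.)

Need some j in [5,5] with (¬z ∨ w), and ¬z at every k in [2,j-1].
  j=5: (¬z ∨ w) holds, but ¬z fails at k=3 → not this j.
No j in the window works → until fails.

False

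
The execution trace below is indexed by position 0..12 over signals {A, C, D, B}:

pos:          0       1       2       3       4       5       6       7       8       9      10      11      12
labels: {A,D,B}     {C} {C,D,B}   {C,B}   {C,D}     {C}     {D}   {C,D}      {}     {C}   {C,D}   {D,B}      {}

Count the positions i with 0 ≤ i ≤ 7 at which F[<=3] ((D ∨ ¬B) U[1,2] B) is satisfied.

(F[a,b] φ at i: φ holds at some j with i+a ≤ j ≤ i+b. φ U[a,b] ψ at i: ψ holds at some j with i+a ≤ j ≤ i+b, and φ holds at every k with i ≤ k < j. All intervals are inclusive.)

5

Evaluate at each i in [0,7]:
  i=0: ✓ (witness j=0)
  i=1: ✓ (witness j=1)
  i=2: ✓ (witness j=2)
  i=3: ✗ (none in [3,6])
  i=4: ✗ (none in [4,7])
  i=5: ✗ (none in [5,8])
  i=6: ✓ (witness j=9)
  i=7: ✓ (witness j=9)
Positions where it holds: {0, 1, 2, 6, 7} → 5.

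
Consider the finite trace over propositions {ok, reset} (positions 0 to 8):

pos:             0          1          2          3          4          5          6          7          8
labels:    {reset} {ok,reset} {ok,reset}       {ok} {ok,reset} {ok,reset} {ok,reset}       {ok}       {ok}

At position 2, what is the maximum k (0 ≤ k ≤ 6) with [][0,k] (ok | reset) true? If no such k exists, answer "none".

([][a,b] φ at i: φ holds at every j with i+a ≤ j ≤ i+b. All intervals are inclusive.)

(ok | reset) must hold from j=2 onward; find where it first fails.
  j=2: holds
  j=3: holds
  j=4: holds
  j=5: holds
  j=6: holds
  j=7: holds
  j=8: holds
Holds through j=8; largest k = 6.

6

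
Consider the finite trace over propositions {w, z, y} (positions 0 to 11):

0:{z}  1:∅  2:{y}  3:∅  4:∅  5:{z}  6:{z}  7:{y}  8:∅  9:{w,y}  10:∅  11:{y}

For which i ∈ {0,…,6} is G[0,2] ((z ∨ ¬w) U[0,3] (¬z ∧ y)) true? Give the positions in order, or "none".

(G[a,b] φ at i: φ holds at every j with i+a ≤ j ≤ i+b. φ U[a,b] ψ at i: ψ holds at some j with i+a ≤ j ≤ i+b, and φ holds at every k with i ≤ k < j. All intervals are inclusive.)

Evaluate at each i in [0,6]:
  i=0: ✓ (all of [0,2])
  i=1: ✗ (fails at j=3)
  i=2: ✗ (fails at j=3)
  i=3: ✗ (fails at j=3)
  i=4: ✓ (all of [4,6])
  i=5: ✓ (all of [5,7])
  i=6: ✓ (all of [6,8])

0, 4, 5, 6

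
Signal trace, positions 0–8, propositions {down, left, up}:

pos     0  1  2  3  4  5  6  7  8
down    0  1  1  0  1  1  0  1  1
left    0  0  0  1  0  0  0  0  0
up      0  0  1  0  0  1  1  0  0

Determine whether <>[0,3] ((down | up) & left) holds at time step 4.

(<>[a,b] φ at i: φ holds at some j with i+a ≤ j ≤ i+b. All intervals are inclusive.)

Check ((down | up) & left) at each j in [4,7]:
  j=4: false
  j=5: false
  j=6: false
  j=7: false
No position in the window satisfies it → formula fails.

No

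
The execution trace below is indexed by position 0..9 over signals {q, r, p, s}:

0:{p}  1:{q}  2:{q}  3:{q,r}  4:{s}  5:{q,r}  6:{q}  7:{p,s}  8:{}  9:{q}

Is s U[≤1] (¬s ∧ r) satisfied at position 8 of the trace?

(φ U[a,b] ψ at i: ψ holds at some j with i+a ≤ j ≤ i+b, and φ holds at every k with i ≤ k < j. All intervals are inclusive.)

No

Need some j in [8,9] with (¬s ∧ r), and s at every k in [8,j-1].
  j=8: (¬s ∧ r) false.
  j=9: (¬s ∧ r) false.
No j in the window works → until fails.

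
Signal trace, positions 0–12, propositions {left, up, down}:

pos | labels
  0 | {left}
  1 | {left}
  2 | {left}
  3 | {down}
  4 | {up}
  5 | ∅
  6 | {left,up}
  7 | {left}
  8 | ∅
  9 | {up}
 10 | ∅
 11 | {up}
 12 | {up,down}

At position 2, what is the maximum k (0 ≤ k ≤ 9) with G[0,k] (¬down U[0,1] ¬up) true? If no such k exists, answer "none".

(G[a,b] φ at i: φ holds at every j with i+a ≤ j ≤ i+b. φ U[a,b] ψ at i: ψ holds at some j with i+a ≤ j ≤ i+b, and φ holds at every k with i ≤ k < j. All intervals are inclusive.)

8

(¬down U[0,1] ¬up) must hold from j=2 onward; find where it first fails.
  j=2: holds
  j=3: holds
  j=4: holds
  j=5: holds
  j=6: holds
  j=7: holds
  j=8: holds
  j=9: holds
  j=10: holds
  j=11: fails
Holds on [2,10], so largest k = 8.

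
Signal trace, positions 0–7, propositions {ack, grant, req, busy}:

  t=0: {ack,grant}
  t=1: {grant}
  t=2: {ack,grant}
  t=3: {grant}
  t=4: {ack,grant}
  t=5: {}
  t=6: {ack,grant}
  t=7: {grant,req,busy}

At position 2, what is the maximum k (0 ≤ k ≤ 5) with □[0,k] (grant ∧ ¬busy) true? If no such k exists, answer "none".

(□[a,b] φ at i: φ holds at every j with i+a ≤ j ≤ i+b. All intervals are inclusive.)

(grant ∧ ¬busy) must hold from j=2 onward; find where it first fails.
  j=2: holds
  j=3: holds
  j=4: holds
  j=5: fails
Holds on [2,4], so largest k = 2.

2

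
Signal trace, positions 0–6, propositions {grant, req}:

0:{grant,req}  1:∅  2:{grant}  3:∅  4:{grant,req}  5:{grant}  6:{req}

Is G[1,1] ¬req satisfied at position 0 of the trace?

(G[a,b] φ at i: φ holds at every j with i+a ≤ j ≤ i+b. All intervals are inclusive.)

Check ¬req at every j in [1,1]:
  j=1: true
All positions satisfy it → formula holds.

Yes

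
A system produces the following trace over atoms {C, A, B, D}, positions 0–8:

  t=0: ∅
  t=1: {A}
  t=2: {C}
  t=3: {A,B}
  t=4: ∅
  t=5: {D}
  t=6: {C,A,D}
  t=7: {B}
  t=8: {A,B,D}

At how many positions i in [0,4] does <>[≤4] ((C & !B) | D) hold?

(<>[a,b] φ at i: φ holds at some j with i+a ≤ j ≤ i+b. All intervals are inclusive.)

Evaluate at each i in [0,4]:
  i=0: ✓ (witness j=2)
  i=1: ✓ (witness j=2)
  i=2: ✓ (witness j=2)
  i=3: ✓ (witness j=5)
  i=4: ✓ (witness j=5)
Positions where it holds: {0, 1, 2, 3, 4} → 5.

5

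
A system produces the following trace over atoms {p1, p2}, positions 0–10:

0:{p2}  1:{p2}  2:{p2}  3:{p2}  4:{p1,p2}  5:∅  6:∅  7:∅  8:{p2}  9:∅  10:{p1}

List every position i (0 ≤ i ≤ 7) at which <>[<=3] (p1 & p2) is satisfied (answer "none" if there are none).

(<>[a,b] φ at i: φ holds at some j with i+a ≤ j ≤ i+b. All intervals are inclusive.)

Evaluate at each i in [0,7]:
  i=0: ✗ (none in [0,3])
  i=1: ✓ (witness j=4)
  i=2: ✓ (witness j=4)
  i=3: ✓ (witness j=4)
  i=4: ✓ (witness j=4)
  i=5: ✗ (none in [5,8])
  i=6: ✗ (none in [6,9])
  i=7: ✗ (none in [7,10])

1, 2, 3, 4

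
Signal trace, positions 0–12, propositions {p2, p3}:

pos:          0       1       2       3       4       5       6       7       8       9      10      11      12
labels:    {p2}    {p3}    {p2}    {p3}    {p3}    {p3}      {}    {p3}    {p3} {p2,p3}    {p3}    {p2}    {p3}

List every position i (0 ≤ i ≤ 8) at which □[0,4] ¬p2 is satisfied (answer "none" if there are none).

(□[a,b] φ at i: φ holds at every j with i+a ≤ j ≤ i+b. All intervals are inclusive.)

Evaluate at each i in [0,8]:
  i=0: ✗ (fails at j=0)
  i=1: ✗ (fails at j=2)
  i=2: ✗ (fails at j=2)
  i=3: ✓ (all of [3,7])
  i=4: ✓ (all of [4,8])
  i=5: ✗ (fails at j=9)
  i=6: ✗ (fails at j=9)
  i=7: ✗ (fails at j=9)
  i=8: ✗ (fails at j=9)

3, 4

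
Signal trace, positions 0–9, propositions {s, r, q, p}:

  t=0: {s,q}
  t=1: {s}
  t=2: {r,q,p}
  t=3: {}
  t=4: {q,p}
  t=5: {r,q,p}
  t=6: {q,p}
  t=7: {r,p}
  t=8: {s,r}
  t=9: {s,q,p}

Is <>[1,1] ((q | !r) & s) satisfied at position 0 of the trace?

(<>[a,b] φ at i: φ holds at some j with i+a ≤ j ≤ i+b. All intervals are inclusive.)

True

Check ((q | !r) & s) at each j in [1,1]:
  j=1: true
Found at j=1 → formula holds.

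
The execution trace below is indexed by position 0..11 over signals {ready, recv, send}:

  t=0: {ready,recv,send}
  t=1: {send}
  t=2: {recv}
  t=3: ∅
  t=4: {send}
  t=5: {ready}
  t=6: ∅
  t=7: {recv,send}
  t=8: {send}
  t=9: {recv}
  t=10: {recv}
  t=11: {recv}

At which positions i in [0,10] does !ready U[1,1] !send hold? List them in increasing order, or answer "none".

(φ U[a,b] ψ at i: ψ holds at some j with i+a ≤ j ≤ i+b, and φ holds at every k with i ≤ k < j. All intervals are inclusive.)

Evaluate at each i in [0,10]:
  i=0: ✗ (no rhs in [1,1])
  i=1: ✓ (rhs at j=2; lhs holds on [1,1])
  i=2: ✓ (rhs at j=3; lhs holds on [2,2])
  i=3: ✗ (no rhs in [4,4])
  i=4: ✓ (rhs at j=5; lhs holds on [4,4])
  i=5: ✗ (lhs fails at k=5 before rhs at j=6)
  i=6: ✗ (no rhs in [7,7])
  i=7: ✗ (no rhs in [8,8])
  i=8: ✓ (rhs at j=9; lhs holds on [8,8])
  i=9: ✓ (rhs at j=10; lhs holds on [9,9])
  i=10: ✓ (rhs at j=11; lhs holds on [10,10])

1, 2, 4, 8, 9, 10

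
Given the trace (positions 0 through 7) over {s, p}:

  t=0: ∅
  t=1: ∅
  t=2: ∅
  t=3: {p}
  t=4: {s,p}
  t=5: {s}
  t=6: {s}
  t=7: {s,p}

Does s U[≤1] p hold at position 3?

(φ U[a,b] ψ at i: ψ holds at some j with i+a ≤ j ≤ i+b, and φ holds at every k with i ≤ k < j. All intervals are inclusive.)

Need some j in [3,4] with p, and s at every k in [3,j-1].
  j=3: p holds; no prefix to check → satisfied.

Holds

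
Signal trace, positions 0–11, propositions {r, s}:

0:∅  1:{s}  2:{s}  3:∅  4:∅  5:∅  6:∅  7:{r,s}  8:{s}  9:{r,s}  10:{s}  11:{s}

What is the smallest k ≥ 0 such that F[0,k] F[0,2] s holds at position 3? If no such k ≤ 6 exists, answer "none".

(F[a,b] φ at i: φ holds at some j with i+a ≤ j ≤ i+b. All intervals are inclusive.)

2

Scan j = 3,4,… for F[0,2] s:
  j=3: fails
  j=4: fails
  j=5: holds
First hit at j=5, so smallest k = 5-3 = 2.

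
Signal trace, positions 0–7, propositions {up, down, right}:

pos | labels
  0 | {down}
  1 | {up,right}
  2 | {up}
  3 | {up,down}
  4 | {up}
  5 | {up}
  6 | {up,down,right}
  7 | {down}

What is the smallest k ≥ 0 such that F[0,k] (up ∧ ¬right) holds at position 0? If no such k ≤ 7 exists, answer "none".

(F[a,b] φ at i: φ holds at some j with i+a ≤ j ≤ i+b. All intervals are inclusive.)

Scan j = 0,1,… for (up ∧ ¬right):
  j=0: fails
  j=1: fails
  j=2: holds
First hit at j=2, so smallest k = 2-0 = 2.

2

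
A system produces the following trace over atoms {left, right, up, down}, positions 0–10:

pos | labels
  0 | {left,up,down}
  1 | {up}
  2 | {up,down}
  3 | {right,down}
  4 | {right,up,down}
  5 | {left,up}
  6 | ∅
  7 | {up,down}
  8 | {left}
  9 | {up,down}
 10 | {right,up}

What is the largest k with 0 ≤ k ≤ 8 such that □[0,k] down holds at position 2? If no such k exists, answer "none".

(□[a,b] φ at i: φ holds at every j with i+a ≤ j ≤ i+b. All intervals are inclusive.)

2

down must hold from j=2 onward; find where it first fails.
  j=2: holds
  j=3: holds
  j=4: holds
  j=5: fails
Holds on [2,4], so largest k = 2.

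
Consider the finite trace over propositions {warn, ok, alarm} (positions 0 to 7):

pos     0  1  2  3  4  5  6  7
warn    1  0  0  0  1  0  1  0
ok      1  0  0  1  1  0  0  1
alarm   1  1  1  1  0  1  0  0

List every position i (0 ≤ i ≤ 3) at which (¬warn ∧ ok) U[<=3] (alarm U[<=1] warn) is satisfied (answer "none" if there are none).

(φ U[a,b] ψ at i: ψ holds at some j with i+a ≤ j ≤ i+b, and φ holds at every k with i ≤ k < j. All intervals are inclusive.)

Evaluate at each i in [0,3]:
  i=0: ✓ (rhs at j=0)
  i=1: ✗ (lhs fails at k=1 before rhs at j=3)
  i=2: ✗ (lhs fails at k=2 before rhs at j=3)
  i=3: ✓ (rhs at j=3)

0, 3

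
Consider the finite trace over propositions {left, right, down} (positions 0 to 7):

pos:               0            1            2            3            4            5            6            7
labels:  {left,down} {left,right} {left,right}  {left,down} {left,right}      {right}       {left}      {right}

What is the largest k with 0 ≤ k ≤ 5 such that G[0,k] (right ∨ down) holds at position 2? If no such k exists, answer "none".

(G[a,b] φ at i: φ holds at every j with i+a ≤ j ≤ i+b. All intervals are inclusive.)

3

(right ∨ down) must hold from j=2 onward; find where it first fails.
  j=2: holds
  j=3: holds
  j=4: holds
  j=5: holds
  j=6: fails
Holds on [2,5], so largest k = 3.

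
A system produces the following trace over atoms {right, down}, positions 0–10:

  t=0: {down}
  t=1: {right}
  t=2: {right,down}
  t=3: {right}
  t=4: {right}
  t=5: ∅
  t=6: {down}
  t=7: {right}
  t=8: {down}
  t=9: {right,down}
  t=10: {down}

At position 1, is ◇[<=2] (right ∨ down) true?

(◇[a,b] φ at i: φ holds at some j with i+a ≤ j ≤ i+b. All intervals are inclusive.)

Check (right ∨ down) at each j in [1,3]:
  j=1: true
  j=2: true
  j=3: true
Found at j=1 → formula holds.

Holds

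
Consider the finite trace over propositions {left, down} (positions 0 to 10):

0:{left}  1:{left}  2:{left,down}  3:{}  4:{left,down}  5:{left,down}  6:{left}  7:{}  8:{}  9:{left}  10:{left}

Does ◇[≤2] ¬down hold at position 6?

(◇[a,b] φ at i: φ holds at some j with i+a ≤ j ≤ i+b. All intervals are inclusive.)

Holds

Check ¬down at each j in [6,8]:
  j=6: true
  j=7: true
  j=8: true
Found at j=6 → formula holds.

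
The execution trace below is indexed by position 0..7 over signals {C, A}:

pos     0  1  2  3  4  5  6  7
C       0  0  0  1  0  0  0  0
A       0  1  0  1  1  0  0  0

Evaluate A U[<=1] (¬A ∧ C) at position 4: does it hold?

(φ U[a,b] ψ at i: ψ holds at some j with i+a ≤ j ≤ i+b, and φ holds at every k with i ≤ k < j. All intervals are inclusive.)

Need some j in [4,5] with (¬A ∧ C), and A at every k in [4,j-1].
  j=4: (¬A ∧ C) false.
  j=5: (¬A ∧ C) false.
No j in the window works → until fails.

False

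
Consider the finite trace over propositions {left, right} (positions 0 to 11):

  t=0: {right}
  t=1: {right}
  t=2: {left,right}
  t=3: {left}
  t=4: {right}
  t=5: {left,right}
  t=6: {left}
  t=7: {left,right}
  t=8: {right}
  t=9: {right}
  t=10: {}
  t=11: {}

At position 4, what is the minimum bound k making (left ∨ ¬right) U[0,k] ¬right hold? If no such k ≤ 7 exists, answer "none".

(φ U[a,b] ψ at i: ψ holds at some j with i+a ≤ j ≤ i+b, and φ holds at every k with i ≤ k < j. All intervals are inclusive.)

Need earliest j ≥ 4 with ¬right, and (left ∨ ¬right) at every k in [4,j-1].
  j=4: rhs fails.
  j=5: rhs fails.
  j=6: rhs holds but lhs fails at k=4.
  j=7: rhs fails.
  j=8: rhs fails.
  j=9: rhs fails.
  j=10: rhs holds but lhs fails at k=4.
  j=11: rhs holds but lhs fails at k=4.
No witness within the range → none.

none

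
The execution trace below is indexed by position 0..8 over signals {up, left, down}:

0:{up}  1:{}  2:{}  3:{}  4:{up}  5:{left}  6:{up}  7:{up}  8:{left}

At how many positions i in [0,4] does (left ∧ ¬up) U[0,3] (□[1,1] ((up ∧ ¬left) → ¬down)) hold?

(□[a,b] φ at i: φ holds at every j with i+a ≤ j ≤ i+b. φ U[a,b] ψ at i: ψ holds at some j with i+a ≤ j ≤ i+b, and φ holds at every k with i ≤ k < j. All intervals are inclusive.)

5

Evaluate at each i in [0,4]:
  i=0: ✓ (rhs at j=0)
  i=1: ✓ (rhs at j=1)
  i=2: ✓ (rhs at j=2)
  i=3: ✓ (rhs at j=3)
  i=4: ✓ (rhs at j=4)
Positions where it holds: {0, 1, 2, 3, 4} → 5.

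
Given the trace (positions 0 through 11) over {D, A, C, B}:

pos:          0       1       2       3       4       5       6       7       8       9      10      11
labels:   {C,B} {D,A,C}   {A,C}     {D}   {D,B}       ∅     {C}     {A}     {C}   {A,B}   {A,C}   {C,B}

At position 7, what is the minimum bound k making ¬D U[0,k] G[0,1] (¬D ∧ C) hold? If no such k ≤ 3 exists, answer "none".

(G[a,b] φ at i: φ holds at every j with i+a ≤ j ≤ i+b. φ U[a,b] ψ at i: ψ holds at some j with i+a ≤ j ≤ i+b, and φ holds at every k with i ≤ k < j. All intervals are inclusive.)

Need earliest j ≥ 7 with G[0,1] (¬D ∧ C), and ¬D at every k in [7,j-1].
  j=7: rhs fails.
  j=8: rhs fails.
  j=9: rhs fails.
  j=10: rhs holds; lhs holds on [7,9]. k = 3.

3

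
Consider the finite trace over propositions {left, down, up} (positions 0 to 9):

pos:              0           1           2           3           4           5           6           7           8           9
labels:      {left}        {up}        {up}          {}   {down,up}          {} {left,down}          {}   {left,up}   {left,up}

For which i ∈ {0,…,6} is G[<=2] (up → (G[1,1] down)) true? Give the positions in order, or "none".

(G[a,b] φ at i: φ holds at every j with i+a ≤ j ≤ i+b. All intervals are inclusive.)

Evaluate at each i in [0,6]:
  i=0: ✗ (fails at j=1)
  i=1: ✗ (fails at j=1)
  i=2: ✗ (fails at j=2)
  i=3: ✗ (fails at j=4)
  i=4: ✗ (fails at j=4)
  i=5: ✓ (all of [5,7])
  i=6: ✗ (fails at j=8)

5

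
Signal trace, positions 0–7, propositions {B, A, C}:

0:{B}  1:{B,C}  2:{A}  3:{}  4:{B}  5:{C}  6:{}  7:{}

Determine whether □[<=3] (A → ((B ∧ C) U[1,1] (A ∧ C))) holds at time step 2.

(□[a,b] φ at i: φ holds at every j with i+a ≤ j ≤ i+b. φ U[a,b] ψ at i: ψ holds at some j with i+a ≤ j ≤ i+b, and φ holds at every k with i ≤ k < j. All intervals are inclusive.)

False

Check (A → ((B ∧ C) U[1,1] (A ∧ C))) at every j in [2,5]:
  j=2: antecedent true; consequent fails → ✗
  j=3: antecedent false → ✓
  j=4: antecedent false → ✓
  j=5: antecedent false → ✓
Fails at j=2 → formula fails.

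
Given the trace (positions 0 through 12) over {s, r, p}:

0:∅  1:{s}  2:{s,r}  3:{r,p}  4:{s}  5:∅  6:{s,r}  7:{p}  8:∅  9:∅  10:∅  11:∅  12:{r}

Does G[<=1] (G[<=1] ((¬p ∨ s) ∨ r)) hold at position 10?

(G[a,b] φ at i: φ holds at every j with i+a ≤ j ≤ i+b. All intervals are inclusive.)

Holds

Check G[<=1] ((¬p ∨ s) ∨ r) at every j in [10,11]:
  j=10: holds on [10,11]
  j=11: holds on [11,12]
All positions satisfy it → formula holds.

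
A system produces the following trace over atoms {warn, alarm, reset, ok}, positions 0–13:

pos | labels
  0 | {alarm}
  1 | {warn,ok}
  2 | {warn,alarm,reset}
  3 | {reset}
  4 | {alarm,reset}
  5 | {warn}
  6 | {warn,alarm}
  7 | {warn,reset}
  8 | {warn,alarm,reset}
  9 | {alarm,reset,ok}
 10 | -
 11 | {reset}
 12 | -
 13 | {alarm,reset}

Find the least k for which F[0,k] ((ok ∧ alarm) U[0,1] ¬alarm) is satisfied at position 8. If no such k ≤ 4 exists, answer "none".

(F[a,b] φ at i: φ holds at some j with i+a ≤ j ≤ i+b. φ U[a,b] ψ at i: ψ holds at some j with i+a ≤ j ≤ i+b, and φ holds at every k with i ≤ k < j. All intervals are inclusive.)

Scan j = 8,9,… for ((ok ∧ alarm) U[0,1] ¬alarm):
  j=8: fails
  j=9: holds
First hit at j=9, so smallest k = 9-8 = 1.

1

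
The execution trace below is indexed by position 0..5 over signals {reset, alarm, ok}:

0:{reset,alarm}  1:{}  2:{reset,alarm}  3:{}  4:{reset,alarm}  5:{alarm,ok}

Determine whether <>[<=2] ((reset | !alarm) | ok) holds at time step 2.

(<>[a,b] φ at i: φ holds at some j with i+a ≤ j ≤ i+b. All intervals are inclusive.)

Holds

Check ((reset | !alarm) | ok) at each j in [2,4]:
  j=2: true
  j=3: true
  j=4: true
Found at j=2 → formula holds.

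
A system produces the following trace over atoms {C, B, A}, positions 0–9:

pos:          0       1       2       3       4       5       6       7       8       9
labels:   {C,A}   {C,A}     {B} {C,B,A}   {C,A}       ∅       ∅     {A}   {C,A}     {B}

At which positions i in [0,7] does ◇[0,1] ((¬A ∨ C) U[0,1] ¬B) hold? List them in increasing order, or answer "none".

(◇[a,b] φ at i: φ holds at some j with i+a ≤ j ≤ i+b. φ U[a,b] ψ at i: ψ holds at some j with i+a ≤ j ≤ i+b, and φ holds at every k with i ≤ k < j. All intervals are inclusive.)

0, 1, 2, 3, 4, 5, 6, 7

Evaluate at each i in [0,7]:
  i=0: ✓ (witness j=0)
  i=1: ✓ (witness j=1)
  i=2: ✓ (witness j=3)
  i=3: ✓ (witness j=3)
  i=4: ✓ (witness j=4)
  i=5: ✓ (witness j=5)
  i=6: ✓ (witness j=6)
  i=7: ✓ (witness j=7)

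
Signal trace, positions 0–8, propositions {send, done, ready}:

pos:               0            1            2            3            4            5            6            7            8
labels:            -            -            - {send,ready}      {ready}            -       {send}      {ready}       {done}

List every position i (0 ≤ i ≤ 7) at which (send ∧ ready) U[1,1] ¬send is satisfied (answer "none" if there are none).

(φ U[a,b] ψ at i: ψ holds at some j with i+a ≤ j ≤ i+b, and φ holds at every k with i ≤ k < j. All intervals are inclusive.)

3

Evaluate at each i in [0,7]:
  i=0: ✗ (lhs fails at k=0 before rhs at j=1)
  i=1: ✗ (lhs fails at k=1 before rhs at j=2)
  i=2: ✗ (no rhs in [3,3])
  i=3: ✓ (rhs at j=4; lhs holds on [3,3])
  i=4: ✗ (lhs fails at k=4 before rhs at j=5)
  i=5: ✗ (no rhs in [6,6])
  i=6: ✗ (lhs fails at k=6 before rhs at j=7)
  i=7: ✗ (lhs fails at k=7 before rhs at j=8)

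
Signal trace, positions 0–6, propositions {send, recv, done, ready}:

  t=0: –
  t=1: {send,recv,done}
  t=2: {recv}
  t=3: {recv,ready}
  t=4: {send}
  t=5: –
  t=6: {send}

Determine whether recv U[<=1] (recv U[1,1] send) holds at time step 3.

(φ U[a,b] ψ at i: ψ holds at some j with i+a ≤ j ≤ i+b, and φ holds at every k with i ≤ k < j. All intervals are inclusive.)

Need some j in [3,4] with (recv U[1,1] send), and recv at every k in [3,j-1].
  j=3: (recv U[1,1] send) holds; no prefix to check → satisfied.

Holds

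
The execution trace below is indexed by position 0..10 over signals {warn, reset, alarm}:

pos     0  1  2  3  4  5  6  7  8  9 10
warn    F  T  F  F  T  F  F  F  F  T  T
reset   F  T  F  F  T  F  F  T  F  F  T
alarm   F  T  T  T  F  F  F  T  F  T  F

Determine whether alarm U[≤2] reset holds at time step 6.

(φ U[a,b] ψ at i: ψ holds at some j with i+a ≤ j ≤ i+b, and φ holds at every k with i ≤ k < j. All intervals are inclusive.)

False

Need some j in [6,8] with reset, and alarm at every k in [6,j-1].
  j=6: reset false.
  j=7: reset holds, but alarm fails at k=6 → not this j.
  j=8: reset false.
No j in the window works → until fails.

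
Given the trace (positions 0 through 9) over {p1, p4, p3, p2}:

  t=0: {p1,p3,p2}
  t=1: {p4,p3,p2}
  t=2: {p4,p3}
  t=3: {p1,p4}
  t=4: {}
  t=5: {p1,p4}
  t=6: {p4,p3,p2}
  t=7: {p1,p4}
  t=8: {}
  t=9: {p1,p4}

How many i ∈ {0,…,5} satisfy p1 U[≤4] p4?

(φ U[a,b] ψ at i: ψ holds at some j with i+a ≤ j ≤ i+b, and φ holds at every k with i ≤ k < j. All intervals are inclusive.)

5

Evaluate at each i in [0,5]:
  i=0: ✓ (rhs at j=1; lhs holds on [0,0])
  i=1: ✓ (rhs at j=1)
  i=2: ✓ (rhs at j=2)
  i=3: ✓ (rhs at j=3)
  i=4: ✗ (lhs fails at k=4 before rhs at j=5)
  i=5: ✓ (rhs at j=5)
Positions where it holds: {0, 1, 2, 3, 5} → 5.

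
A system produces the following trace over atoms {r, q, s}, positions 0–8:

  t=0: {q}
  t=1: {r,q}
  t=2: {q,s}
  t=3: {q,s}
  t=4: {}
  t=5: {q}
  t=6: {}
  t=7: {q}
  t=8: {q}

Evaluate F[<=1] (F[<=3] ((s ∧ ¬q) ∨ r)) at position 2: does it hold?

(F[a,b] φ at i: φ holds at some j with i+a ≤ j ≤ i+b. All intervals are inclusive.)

No

Check F[<=3] ((s ∧ ¬q) ∨ r) at each j in [2,3]:
  j=2: fails (none in [2,5])
  j=3: fails (none in [3,6])
No position in the window satisfies it → formula fails.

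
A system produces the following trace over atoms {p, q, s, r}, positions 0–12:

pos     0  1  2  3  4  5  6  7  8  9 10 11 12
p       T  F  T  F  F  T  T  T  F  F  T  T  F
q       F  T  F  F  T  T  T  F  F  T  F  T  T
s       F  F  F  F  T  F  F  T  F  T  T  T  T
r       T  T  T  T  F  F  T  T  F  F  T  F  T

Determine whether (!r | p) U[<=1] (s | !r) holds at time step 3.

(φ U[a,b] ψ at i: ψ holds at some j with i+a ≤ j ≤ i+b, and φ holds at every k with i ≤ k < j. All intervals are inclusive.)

False

Need some j in [3,4] with (s | !r), and (!r | p) at every k in [3,j-1].
  j=3: (s | !r) false.
  j=4: (s | !r) holds, but (!r | p) fails at k=3 → not this j.
No j in the window works → until fails.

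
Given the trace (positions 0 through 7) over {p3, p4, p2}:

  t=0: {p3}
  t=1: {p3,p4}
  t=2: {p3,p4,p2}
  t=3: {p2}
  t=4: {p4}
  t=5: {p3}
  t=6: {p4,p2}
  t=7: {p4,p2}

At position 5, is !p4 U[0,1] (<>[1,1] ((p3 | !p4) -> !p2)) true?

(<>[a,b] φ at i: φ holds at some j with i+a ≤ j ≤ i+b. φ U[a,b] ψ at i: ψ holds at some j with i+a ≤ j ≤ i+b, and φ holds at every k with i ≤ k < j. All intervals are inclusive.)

Yes

Need some j in [5,6] with <>[1,1] ((p3 | !p4) -> !p2), and !p4 at every k in [5,j-1].
  j=5: <>[1,1] ((p3 | !p4) -> !p2) holds; no prefix to check → satisfied.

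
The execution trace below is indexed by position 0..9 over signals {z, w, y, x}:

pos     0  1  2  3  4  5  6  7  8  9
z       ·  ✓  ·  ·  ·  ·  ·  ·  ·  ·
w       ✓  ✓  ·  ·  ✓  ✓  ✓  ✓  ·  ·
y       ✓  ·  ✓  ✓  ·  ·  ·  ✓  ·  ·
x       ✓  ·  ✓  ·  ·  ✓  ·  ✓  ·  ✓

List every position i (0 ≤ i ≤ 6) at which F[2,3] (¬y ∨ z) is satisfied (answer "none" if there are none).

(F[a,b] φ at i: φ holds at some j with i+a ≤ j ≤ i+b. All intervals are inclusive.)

Evaluate at each i in [0,6]:
  i=0: ✗ (none in [2,3])
  i=1: ✓ (witness j=4)
  i=2: ✓ (witness j=4)
  i=3: ✓ (witness j=5)
  i=4: ✓ (witness j=6)
  i=5: ✓ (witness j=8)
  i=6: ✓ (witness j=8)

1, 2, 3, 4, 5, 6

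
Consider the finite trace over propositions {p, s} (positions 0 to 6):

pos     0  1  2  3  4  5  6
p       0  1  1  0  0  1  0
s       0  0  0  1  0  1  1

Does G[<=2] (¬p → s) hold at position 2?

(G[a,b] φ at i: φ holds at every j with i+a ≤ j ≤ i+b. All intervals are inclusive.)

False

Check (¬p → s) at every j in [2,4]:
  j=2: antecedent false → ✓
  j=3: antecedent true; consequent true → ✓
  j=4: antecedent true; consequent false → ✗
Fails at j=4 → formula fails.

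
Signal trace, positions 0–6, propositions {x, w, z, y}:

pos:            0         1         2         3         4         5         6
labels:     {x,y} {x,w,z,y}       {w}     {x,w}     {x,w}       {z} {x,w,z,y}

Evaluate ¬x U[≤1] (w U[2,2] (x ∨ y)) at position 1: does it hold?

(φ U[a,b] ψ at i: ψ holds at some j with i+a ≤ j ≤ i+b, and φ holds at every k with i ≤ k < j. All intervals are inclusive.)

Need some j in [1,2] with (w U[2,2] (x ∨ y)), and ¬x at every k in [1,j-1].
  j=1: (w U[2,2] (x ∨ y)) holds; no prefix to check → satisfied.

True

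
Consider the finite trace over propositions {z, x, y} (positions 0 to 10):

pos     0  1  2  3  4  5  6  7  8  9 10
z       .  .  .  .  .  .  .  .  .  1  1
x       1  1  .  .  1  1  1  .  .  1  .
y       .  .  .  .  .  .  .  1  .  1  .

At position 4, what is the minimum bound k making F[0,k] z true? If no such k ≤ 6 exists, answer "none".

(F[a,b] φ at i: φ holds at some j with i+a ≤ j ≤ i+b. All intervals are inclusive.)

5

Scan j = 4,5,… for z:
  j=4: fails
  j=5: fails
  j=6: fails
  j=7: fails
  j=8: fails
  j=9: holds
First hit at j=9, so smallest k = 9-4 = 5.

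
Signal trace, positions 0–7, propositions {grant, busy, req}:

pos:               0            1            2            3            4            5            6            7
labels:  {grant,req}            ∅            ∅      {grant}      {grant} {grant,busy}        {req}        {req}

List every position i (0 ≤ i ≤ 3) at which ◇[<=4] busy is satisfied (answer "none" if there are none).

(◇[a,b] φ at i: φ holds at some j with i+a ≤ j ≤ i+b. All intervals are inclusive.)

Evaluate at each i in [0,3]:
  i=0: ✗ (none in [0,4])
  i=1: ✓ (witness j=5)
  i=2: ✓ (witness j=5)
  i=3: ✓ (witness j=5)

1, 2, 3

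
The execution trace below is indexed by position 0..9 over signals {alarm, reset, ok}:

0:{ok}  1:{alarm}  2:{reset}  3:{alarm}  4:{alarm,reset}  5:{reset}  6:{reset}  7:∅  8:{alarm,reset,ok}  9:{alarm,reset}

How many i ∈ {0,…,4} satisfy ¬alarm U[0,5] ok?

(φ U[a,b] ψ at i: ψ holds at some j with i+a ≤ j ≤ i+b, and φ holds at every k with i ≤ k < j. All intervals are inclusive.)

1

Evaluate at each i in [0,4]:
  i=0: ✓ (rhs at j=0)
  i=1: ✗ (no rhs in [1,6])
  i=2: ✗ (no rhs in [2,7])
  i=3: ✗ (lhs fails at k=3 before rhs at j=8)
  i=4: ✗ (lhs fails at k=4 before rhs at j=8)
Positions where it holds: {0} → 1.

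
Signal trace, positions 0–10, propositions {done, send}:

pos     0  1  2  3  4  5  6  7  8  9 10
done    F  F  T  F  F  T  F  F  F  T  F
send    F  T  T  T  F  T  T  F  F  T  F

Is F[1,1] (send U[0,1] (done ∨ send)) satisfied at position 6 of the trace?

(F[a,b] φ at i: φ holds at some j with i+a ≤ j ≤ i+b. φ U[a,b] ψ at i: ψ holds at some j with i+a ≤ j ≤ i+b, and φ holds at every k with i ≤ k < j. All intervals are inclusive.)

No

Check (send U[0,1] (done ∨ send)) at each j in [7,7]:
  j=7: fails
No position in the window satisfies it → formula fails.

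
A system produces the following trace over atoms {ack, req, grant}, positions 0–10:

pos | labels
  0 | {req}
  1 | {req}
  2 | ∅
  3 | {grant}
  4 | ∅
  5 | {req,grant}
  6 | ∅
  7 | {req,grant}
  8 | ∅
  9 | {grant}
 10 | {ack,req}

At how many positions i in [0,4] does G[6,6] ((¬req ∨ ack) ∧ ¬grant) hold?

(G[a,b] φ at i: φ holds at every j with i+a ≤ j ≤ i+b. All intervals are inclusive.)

3

Evaluate at each i in [0,4]:
  i=0: ✓ (all of [6,6])
  i=1: ✗ (fails at j=7)
  i=2: ✓ (all of [8,8])
  i=3: ✗ (fails at j=9)
  i=4: ✓ (all of [10,10])
Positions where it holds: {0, 2, 4} → 3.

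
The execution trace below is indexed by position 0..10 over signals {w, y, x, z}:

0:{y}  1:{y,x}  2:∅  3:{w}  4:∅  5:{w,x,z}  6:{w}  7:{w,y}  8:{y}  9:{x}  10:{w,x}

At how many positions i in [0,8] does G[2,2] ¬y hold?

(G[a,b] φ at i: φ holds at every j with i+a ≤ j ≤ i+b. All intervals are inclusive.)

Evaluate at each i in [0,8]:
  i=0: ✓ (all of [2,2])
  i=1: ✓ (all of [3,3])
  i=2: ✓ (all of [4,4])
  i=3: ✓ (all of [5,5])
  i=4: ✓ (all of [6,6])
  i=5: ✗ (fails at j=7)
  i=6: ✗ (fails at j=8)
  i=7: ✓ (all of [9,9])
  i=8: ✓ (all of [10,10])
Positions where it holds: {0, 1, 2, 3, 4, 7, 8} → 7.

7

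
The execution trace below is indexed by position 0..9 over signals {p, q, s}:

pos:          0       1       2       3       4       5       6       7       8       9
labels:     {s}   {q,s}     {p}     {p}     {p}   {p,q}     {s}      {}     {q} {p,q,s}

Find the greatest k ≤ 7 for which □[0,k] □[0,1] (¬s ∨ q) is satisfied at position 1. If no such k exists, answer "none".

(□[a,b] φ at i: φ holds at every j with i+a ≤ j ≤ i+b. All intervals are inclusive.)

□[0,1] (¬s ∨ q) must hold from j=1 onward; find where it first fails.
  j=1: holds
  j=2: holds
  j=3: holds
  j=4: holds
  j=5: fails
Holds on [1,4], so largest k = 3.

3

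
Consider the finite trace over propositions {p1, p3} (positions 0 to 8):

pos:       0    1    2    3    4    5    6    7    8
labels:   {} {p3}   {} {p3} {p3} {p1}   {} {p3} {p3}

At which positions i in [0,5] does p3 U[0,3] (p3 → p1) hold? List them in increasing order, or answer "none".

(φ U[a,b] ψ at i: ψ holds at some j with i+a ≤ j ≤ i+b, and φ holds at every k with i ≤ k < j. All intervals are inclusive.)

0, 1, 2, 3, 4, 5

Evaluate at each i in [0,5]:
  i=0: ✓ (rhs at j=0)
  i=1: ✓ (rhs at j=2; lhs holds on [1,1])
  i=2: ✓ (rhs at j=2)
  i=3: ✓ (rhs at j=5; lhs holds on [3,4])
  i=4: ✓ (rhs at j=5; lhs holds on [4,4])
  i=5: ✓ (rhs at j=5)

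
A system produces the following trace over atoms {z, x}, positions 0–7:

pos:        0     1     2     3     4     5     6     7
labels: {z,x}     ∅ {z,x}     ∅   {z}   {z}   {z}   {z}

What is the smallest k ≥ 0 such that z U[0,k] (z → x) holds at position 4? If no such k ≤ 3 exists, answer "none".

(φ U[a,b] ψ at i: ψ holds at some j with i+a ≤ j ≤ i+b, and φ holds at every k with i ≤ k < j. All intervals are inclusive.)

none

Need earliest j ≥ 4 with (z → x), and z at every k in [4,j-1].
  j=4: rhs fails.
  j=5: rhs fails.
  j=6: rhs fails.
  j=7: rhs fails.
No witness within the range → none.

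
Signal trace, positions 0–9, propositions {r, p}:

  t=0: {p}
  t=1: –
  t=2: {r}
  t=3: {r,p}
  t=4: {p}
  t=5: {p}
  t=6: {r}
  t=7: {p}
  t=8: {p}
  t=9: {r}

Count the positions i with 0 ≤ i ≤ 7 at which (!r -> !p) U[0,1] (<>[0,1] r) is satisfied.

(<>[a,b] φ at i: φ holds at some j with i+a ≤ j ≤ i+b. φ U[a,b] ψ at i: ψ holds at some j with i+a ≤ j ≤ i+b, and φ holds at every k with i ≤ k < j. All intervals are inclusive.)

Evaluate at each i in [0,7]:
  i=0: ✗ (lhs fails at k=0 before rhs at j=1)
  i=1: ✓ (rhs at j=1)
  i=2: ✓ (rhs at j=2)
  i=3: ✓ (rhs at j=3)
  i=4: ✗ (lhs fails at k=4 before rhs at j=5)
  i=5: ✓ (rhs at j=5)
  i=6: ✓ (rhs at j=6)
  i=7: ✗ (lhs fails at k=7 before rhs at j=8)
Positions where it holds: {1, 2, 3, 5, 6} → 5.

5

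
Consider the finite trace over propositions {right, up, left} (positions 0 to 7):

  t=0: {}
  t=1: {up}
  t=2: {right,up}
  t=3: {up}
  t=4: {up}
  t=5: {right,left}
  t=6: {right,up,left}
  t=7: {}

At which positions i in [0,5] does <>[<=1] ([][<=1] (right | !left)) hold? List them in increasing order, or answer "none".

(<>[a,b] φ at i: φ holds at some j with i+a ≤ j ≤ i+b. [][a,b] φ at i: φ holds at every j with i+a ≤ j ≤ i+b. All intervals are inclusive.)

0, 1, 2, 3, 4, 5

Evaluate at each i in [0,5]:
  i=0: ✓ (witness j=0)
  i=1: ✓ (witness j=1)
  i=2: ✓ (witness j=2)
  i=3: ✓ (witness j=3)
  i=4: ✓ (witness j=4)
  i=5: ✓ (witness j=5)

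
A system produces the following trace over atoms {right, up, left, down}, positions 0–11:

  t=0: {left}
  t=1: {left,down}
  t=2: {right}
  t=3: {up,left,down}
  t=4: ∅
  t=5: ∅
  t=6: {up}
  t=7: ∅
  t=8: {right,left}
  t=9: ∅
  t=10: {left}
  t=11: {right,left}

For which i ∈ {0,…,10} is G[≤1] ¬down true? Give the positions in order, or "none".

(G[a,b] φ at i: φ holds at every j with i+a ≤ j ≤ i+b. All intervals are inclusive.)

4, 5, 6, 7, 8, 9, 10

Evaluate at each i in [0,10]:
  i=0: ✗ (fails at j=1)
  i=1: ✗ (fails at j=1)
  i=2: ✗ (fails at j=3)
  i=3: ✗ (fails at j=3)
  i=4: ✓ (all of [4,5])
  i=5: ✓ (all of [5,6])
  i=6: ✓ (all of [6,7])
  i=7: ✓ (all of [7,8])
  i=8: ✓ (all of [8,9])
  i=9: ✓ (all of [9,10])
  i=10: ✓ (all of [10,11])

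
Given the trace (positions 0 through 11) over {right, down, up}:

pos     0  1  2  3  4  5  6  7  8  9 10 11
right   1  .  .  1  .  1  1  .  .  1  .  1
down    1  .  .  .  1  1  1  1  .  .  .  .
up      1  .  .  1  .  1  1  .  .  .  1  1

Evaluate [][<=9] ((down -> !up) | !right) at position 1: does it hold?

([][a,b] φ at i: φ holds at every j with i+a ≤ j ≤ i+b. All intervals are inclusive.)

Check ((down -> !up) | !right) at every j in [1,10]:
  j=1: true
  j=2: true
  j=3: true
  j=4: true
  j=5: false
  j=6: false
  j=7: true
  j=8: true
  j=9: true
  j=10: true
Fails at j=5 → formula fails.

False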